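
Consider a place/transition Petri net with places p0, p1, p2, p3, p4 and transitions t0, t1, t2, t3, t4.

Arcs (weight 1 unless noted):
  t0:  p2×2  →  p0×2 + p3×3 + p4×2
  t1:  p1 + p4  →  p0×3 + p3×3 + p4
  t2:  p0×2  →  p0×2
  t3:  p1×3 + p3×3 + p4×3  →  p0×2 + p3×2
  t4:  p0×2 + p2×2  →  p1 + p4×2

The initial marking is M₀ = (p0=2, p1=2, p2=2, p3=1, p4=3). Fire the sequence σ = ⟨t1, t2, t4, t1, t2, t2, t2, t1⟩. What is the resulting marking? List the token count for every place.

(p0=9, p1=0, p2=0, p3=10, p4=5)

step 1: fire t1:  (p0=2, p1=2, p2=2, p3=1, p4=3) → (p0=5, p1=1, p2=2, p3=4, p4=3)
step 2: fire t2:  (p0=5, p1=1, p2=2, p3=4, p4=3) → (p0=5, p1=1, p2=2, p3=4, p4=3)
step 3: fire t4:  (p0=5, p1=1, p2=2, p3=4, p4=3) → (p0=3, p1=2, p2=0, p3=4, p4=5)
step 4: fire t1:  (p0=3, p1=2, p2=0, p3=4, p4=5) → (p0=6, p1=1, p2=0, p3=7, p4=5)
step 5: fire t2:  (p0=6, p1=1, p2=0, p3=7, p4=5) → (p0=6, p1=1, p2=0, p3=7, p4=5)
step 6: fire t2:  (p0=6, p1=1, p2=0, p3=7, p4=5) → (p0=6, p1=1, p2=0, p3=7, p4=5)
step 7: fire t2:  (p0=6, p1=1, p2=0, p3=7, p4=5) → (p0=6, p1=1, p2=0, p3=7, p4=5)
step 8: fire t1:  (p0=6, p1=1, p2=0, p3=7, p4=5) → (p0=9, p1=0, p2=0, p3=10, p4=5)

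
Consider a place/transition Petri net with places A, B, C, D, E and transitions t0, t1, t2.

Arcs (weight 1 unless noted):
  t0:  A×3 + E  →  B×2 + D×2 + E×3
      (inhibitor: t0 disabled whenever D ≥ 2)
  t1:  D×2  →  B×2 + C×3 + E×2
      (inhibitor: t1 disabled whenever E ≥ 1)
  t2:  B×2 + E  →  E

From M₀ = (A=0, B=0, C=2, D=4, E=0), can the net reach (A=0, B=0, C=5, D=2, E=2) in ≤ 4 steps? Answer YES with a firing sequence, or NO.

step 1: fire t1:  (A=0, B=0, C=2, D=4, E=0) → (A=0, B=2, C=5, D=2, E=2)
step 2: fire t2:  (A=0, B=2, C=5, D=2, E=2) → (A=0, B=0, C=5, D=2, E=2)

YES — reachable via ⟨t1, t2⟩ (2 firings)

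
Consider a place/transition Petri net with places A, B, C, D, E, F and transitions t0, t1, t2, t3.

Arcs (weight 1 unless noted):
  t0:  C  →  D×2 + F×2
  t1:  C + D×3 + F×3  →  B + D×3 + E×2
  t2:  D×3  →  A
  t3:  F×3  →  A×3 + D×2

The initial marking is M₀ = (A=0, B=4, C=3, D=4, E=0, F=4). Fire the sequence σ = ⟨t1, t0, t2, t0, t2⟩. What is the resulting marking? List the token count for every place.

(A=2, B=5, C=0, D=2, E=2, F=5)

step 1: fire t1:  (A=0, B=4, C=3, D=4, E=0, F=4) → (A=0, B=5, C=2, D=4, E=2, F=1)
step 2: fire t0:  (A=0, B=5, C=2, D=4, E=2, F=1) → (A=0, B=5, C=1, D=6, E=2, F=3)
step 3: fire t2:  (A=0, B=5, C=1, D=6, E=2, F=3) → (A=1, B=5, C=1, D=3, E=2, F=3)
step 4: fire t0:  (A=1, B=5, C=1, D=3, E=2, F=3) → (A=1, B=5, C=0, D=5, E=2, F=5)
step 5: fire t2:  (A=1, B=5, C=0, D=5, E=2, F=5) → (A=2, B=5, C=0, D=2, E=2, F=5)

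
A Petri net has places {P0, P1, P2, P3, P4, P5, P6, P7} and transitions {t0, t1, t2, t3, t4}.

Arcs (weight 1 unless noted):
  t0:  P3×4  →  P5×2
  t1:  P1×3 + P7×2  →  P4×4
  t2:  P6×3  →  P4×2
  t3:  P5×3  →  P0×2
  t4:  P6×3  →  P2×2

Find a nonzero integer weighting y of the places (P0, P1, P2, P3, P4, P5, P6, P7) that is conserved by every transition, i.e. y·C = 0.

Incidence matrix C (rows=places, cols=transitions):
       t0   t1   t2   t3   t4
   P0   0    0    0    2    0
   P1   0   -3    0    0    0
   P2   0    0    0    0    2
   P3  -4    0    0    0    0
   P4   0    4    2    0    0
   P5   2    0    0   -3    0
   P6   0    0   -3    0   -3
   P7   0   -2    0    0    0

Candidate y = [3, 0, 0, 1, 0, 2, 0, 0]; check y·C column-wise:
  col t0: 3·0 + 1·-4 + 2·2 = 0
  col t1: 3·0 + 0·-3 + 1·0 + 0·4 + 2·0 + 0·-2 = 0
  col t2: 3·0 + 1·0 + 0·2 + 2·0 + 0·-3 = 0
  col t3: 3·2 + 1·0 + 2·-3 = 0
  col t4: 3·0 + 0·2 + 1·0 + 2·0 + 0·-3 = 0

y = (P0:3, P1:0, P2:0, P3:1, P4:0, P5:2, P6:0, P7:0)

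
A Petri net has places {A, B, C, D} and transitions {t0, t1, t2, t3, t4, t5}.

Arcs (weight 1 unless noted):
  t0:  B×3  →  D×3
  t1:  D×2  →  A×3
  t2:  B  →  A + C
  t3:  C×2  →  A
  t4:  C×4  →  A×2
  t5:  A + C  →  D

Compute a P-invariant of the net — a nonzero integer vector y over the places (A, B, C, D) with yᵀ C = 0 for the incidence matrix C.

Incidence matrix C (rows=places, cols=transitions):
       t0   t1   t2   t3   t4   t5
    A   0    3    1    1    2   -1
    B  -3    0   -1    0    0    0
    C   0    0    1   -2   -4   -1
    D   3   -2    0    0    0    1

Candidate y = [2, 3, 1, 3]; check y·C column-wise:
  col t0: 2·0 + 3·-3 + 1·0 + 3·3 = 0
  col t1: 2·3 + 3·0 + 1·0 + 3·-2 = 0
  col t2: 2·1 + 3·-1 + 1·1 + 3·0 = 0
  col t3: 2·1 + 3·0 + 1·-2 + 3·0 = 0
  col t4: 2·2 + 3·0 + 1·-4 + 3·0 = 0
  col t5: 2·-1 + 3·0 + 1·-1 + 3·1 = 0

y = (A:2, B:3, C:1, D:3)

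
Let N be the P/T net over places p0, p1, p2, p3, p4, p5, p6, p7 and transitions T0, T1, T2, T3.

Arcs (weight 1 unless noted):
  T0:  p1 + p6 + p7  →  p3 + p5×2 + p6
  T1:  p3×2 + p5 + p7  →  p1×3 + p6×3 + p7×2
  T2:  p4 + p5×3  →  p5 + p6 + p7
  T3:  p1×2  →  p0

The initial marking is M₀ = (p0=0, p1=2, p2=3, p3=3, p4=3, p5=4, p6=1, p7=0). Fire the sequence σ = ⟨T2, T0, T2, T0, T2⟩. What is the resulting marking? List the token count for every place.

step 1: fire T2:  (p0=0, p1=2, p2=3, p3=3, p4=3, p5=4, p6=1, p7=0) → (p0=0, p1=2, p2=3, p3=3, p4=2, p5=2, p6=2, p7=1)
step 2: fire T0:  (p0=0, p1=2, p2=3, p3=3, p4=2, p5=2, p6=2, p7=1) → (p0=0, p1=1, p2=3, p3=4, p4=2, p5=4, p6=2, p7=0)
step 3: fire T2:  (p0=0, p1=1, p2=3, p3=4, p4=2, p5=4, p6=2, p7=0) → (p0=0, p1=1, p2=3, p3=4, p4=1, p5=2, p6=3, p7=1)
step 4: fire T0:  (p0=0, p1=1, p2=3, p3=4, p4=1, p5=2, p6=3, p7=1) → (p0=0, p1=0, p2=3, p3=5, p4=1, p5=4, p6=3, p7=0)
step 5: fire T2:  (p0=0, p1=0, p2=3, p3=5, p4=1, p5=4, p6=3, p7=0) → (p0=0, p1=0, p2=3, p3=5, p4=0, p5=2, p6=4, p7=1)

(p0=0, p1=0, p2=3, p3=5, p4=0, p5=2, p6=4, p7=1)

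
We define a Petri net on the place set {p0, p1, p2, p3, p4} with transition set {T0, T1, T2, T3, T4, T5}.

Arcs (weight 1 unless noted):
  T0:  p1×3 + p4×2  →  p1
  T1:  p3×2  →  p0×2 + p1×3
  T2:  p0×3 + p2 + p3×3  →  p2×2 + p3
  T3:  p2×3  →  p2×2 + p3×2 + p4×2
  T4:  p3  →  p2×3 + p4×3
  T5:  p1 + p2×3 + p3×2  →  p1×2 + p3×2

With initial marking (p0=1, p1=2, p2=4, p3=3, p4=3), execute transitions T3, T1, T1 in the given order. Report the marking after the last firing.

step 1: fire T3:  (p0=1, p1=2, p2=4, p3=3, p4=3) → (p0=1, p1=2, p2=3, p3=5, p4=5)
step 2: fire T1:  (p0=1, p1=2, p2=3, p3=5, p4=5) → (p0=3, p1=5, p2=3, p3=3, p4=5)
step 3: fire T1:  (p0=3, p1=5, p2=3, p3=3, p4=5) → (p0=5, p1=8, p2=3, p3=1, p4=5)

(p0=5, p1=8, p2=3, p3=1, p4=5)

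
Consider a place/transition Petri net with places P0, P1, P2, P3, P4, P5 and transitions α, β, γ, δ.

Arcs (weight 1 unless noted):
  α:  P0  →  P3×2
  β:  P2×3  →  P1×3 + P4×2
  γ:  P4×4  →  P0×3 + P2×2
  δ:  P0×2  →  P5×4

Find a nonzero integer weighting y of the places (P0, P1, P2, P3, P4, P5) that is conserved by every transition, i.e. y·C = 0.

Incidence matrix C (rows=places, cols=transitions):
        α    β    γ    δ
   P0  -1    0    3   -2
   P1   0    3    0    0
   P2   0   -3    2    0
   P3   2    0    0    0
   P4   0    2   -4    0
   P5   0    0    0    4

Candidate y = [0, 4, 6, 0, 3, 0]; check y·C column-wise:
  col α: 0·-1 + 4·0 + 6·0 + 0·2 + 3·0 = 0
  col β: 4·3 + 6·-3 + 3·2 = 0
  col γ: 0·3 + 4·0 + 6·2 + 3·-4 = 0
  col δ: 0·-2 + 4·0 + 6·0 + 3·0 + 0·4 = 0

y = (P0:0, P1:4, P2:6, P3:0, P4:3, P5:0)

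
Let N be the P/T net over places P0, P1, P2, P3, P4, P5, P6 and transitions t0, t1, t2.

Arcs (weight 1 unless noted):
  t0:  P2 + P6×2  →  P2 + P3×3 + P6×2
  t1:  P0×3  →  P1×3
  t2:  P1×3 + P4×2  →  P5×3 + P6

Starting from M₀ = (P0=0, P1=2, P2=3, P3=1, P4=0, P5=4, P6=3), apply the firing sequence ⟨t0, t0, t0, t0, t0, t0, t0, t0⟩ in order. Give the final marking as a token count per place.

step 1: fire t0:  (P0=0, P1=2, P2=3, P3=1, P4=0, P5=4, P6=3) → (P0=0, P1=2, P2=3, P3=4, P4=0, P5=4, P6=3)
step 2: fire t0:  (P0=0, P1=2, P2=3, P3=4, P4=0, P5=4, P6=3) → (P0=0, P1=2, P2=3, P3=7, P4=0, P5=4, P6=3)
step 3: fire t0:  (P0=0, P1=2, P2=3, P3=7, P4=0, P5=4, P6=3) → (P0=0, P1=2, P2=3, P3=10, P4=0, P5=4, P6=3)
step 4: fire t0:  (P0=0, P1=2, P2=3, P3=10, P4=0, P5=4, P6=3) → (P0=0, P1=2, P2=3, P3=13, P4=0, P5=4, P6=3)
step 5: fire t0:  (P0=0, P1=2, P2=3, P3=13, P4=0, P5=4, P6=3) → (P0=0, P1=2, P2=3, P3=16, P4=0, P5=4, P6=3)
step 6: fire t0:  (P0=0, P1=2, P2=3, P3=16, P4=0, P5=4, P6=3) → (P0=0, P1=2, P2=3, P3=19, P4=0, P5=4, P6=3)
step 7: fire t0:  (P0=0, P1=2, P2=3, P3=19, P4=0, P5=4, P6=3) → (P0=0, P1=2, P2=3, P3=22, P4=0, P5=4, P6=3)
step 8: fire t0:  (P0=0, P1=2, P2=3, P3=22, P4=0, P5=4, P6=3) → (P0=0, P1=2, P2=3, P3=25, P4=0, P5=4, P6=3)

(P0=0, P1=2, P2=3, P3=25, P4=0, P5=4, P6=3)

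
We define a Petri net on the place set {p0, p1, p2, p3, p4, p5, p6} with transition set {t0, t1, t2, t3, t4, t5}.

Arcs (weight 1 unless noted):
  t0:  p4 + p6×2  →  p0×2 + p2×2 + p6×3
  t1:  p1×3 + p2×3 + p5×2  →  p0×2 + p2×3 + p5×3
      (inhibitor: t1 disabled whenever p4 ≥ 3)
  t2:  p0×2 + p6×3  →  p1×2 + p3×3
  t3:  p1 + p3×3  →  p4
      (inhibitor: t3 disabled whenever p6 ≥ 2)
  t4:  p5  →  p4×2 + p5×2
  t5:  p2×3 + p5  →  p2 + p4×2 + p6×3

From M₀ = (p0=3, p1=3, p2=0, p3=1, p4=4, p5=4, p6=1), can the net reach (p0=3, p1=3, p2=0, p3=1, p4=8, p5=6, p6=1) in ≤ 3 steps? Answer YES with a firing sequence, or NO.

step 1: fire t4:  (p0=3, p1=3, p2=0, p3=1, p4=4, p5=4, p6=1) → (p0=3, p1=3, p2=0, p3=1, p4=6, p5=5, p6=1)
step 2: fire t4:  (p0=3, p1=3, p2=0, p3=1, p4=6, p5=5, p6=1) → (p0=3, p1=3, p2=0, p3=1, p4=8, p5=6, p6=1)

YES — reachable via ⟨t4, t4⟩ (2 firings)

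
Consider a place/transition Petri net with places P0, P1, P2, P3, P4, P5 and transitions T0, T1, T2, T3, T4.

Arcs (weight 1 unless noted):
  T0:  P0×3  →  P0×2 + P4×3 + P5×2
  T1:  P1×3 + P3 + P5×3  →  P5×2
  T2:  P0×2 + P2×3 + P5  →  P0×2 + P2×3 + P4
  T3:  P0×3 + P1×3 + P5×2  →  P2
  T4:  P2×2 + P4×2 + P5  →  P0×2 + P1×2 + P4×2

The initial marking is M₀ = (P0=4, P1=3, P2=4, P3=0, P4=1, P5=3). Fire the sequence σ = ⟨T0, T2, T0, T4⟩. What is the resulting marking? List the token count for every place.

step 1: fire T0:  (P0=4, P1=3, P2=4, P3=0, P4=1, P5=3) → (P0=3, P1=3, P2=4, P3=0, P4=4, P5=5)
step 2: fire T2:  (P0=3, P1=3, P2=4, P3=0, P4=4, P5=5) → (P0=3, P1=3, P2=4, P3=0, P4=5, P5=4)
step 3: fire T0:  (P0=3, P1=3, P2=4, P3=0, P4=5, P5=4) → (P0=2, P1=3, P2=4, P3=0, P4=8, P5=6)
step 4: fire T4:  (P0=2, P1=3, P2=4, P3=0, P4=8, P5=6) → (P0=4, P1=5, P2=2, P3=0, P4=8, P5=5)

(P0=4, P1=5, P2=2, P3=0, P4=8, P5=5)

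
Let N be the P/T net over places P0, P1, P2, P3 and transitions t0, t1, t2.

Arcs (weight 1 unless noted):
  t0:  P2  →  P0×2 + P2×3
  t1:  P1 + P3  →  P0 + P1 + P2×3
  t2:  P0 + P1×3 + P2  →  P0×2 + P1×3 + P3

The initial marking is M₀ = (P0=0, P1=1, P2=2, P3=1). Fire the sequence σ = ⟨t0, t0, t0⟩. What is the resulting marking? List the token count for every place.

step 1: fire t0:  (P0=0, P1=1, P2=2, P3=1) → (P0=2, P1=1, P2=4, P3=1)
step 2: fire t0:  (P0=2, P1=1, P2=4, P3=1) → (P0=4, P1=1, P2=6, P3=1)
step 3: fire t0:  (P0=4, P1=1, P2=6, P3=1) → (P0=6, P1=1, P2=8, P3=1)

(P0=6, P1=1, P2=8, P3=1)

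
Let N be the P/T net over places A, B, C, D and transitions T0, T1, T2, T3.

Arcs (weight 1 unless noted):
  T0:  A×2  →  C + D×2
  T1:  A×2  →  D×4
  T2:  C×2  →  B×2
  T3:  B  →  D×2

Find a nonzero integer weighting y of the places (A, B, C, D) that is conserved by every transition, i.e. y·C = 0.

y = (A:2, B:2, C:2, D:1)

Incidence matrix C (rows=places, cols=transitions):
       T0   T1   T2   T3
    A  -2   -2    0    0
    B   0    0    2   -1
    C   1    0   -2    0
    D   2    4    0    2

Candidate y = [2, 2, 2, 1]; check y·C column-wise:
  col T0: 2·-2 + 2·0 + 2·1 + 1·2 = 0
  col T1: 2·-2 + 2·0 + 2·0 + 1·4 = 0
  col T2: 2·0 + 2·2 + 2·-2 + 1·0 = 0
  col T3: 2·0 + 2·-1 + 2·0 + 1·2 = 0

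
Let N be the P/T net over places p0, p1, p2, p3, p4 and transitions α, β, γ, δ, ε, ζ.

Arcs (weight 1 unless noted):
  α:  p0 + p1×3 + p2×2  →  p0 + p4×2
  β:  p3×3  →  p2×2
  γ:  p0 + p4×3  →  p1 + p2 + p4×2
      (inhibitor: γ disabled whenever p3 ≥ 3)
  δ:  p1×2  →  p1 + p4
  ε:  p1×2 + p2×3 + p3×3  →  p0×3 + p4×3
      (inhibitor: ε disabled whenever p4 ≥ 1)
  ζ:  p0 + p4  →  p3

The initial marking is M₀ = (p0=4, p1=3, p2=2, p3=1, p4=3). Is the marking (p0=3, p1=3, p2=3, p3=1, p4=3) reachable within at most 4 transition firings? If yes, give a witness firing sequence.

step 1: fire γ:  (p0=4, p1=3, p2=2, p3=1, p4=3) → (p0=3, p1=4, p2=3, p3=1, p4=2)
step 2: fire δ:  (p0=3, p1=4, p2=3, p3=1, p4=2) → (p0=3, p1=3, p2=3, p3=1, p4=3)

YES — reachable via ⟨γ, δ⟩ (2 firings)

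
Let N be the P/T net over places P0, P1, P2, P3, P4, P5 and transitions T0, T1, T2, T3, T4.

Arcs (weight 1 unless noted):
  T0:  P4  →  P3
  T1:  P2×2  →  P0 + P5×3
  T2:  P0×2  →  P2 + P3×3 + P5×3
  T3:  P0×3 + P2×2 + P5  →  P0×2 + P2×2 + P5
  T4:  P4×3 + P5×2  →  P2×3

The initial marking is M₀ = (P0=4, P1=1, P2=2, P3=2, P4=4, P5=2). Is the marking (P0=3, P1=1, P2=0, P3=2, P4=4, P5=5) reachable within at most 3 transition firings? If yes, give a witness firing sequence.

step 1: fire T3:  (P0=4, P1=1, P2=2, P3=2, P4=4, P5=2) → (P0=3, P1=1, P2=2, P3=2, P4=4, P5=2)
step 2: fire T3:  (P0=3, P1=1, P2=2, P3=2, P4=4, P5=2) → (P0=2, P1=1, P2=2, P3=2, P4=4, P5=2)
step 3: fire T1:  (P0=2, P1=1, P2=2, P3=2, P4=4, P5=2) → (P0=3, P1=1, P2=0, P3=2, P4=4, P5=5)

YES — reachable via ⟨T3, T3, T1⟩ (3 firings)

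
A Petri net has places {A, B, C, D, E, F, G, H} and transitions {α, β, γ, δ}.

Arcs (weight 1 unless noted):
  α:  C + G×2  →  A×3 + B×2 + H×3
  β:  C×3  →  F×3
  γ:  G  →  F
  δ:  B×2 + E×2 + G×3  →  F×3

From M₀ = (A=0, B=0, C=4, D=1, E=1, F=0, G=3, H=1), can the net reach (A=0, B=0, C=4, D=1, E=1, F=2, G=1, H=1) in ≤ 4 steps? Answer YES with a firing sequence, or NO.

step 1: fire γ:  (A=0, B=0, C=4, D=1, E=1, F=0, G=3, H=1) → (A=0, B=0, C=4, D=1, E=1, F=1, G=2, H=1)
step 2: fire γ:  (A=0, B=0, C=4, D=1, E=1, F=1, G=2, H=1) → (A=0, B=0, C=4, D=1, E=1, F=2, G=1, H=1)

YES — reachable via ⟨γ, γ⟩ (2 firings)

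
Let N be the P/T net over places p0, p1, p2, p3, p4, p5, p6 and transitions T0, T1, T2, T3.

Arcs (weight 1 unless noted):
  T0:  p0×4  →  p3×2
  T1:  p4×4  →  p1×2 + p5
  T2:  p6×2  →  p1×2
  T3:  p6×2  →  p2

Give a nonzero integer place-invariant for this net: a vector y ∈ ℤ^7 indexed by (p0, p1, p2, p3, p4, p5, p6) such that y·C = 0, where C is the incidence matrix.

Incidence matrix C (rows=places, cols=transitions):
       T0   T1   T2   T3
   p0  -4    0    0    0
   p1   0    2    2    0
   p2   0    0    0    1
   p3   2    0    0    0
   p4   0   -4    0    0
   p5   0    1    0    0
   p6   0    0   -2   -2

Candidate y = [1, 0, 0, 2, 0, 0, 0]; check y·C column-wise:
  col T0: 1·-4 + 2·2 = 0
  col T1: 1·0 + 0·2 + 2·0 + 0·-4 + 0·1 = 0
  col T2: 1·0 + 0·2 + 2·0 + 0·-2 = 0
  col T3: 1·0 + 0·1 + 2·0 + 0·-2 = 0

y = (p0:1, p1:0, p2:0, p3:2, p4:0, p5:0, p6:0)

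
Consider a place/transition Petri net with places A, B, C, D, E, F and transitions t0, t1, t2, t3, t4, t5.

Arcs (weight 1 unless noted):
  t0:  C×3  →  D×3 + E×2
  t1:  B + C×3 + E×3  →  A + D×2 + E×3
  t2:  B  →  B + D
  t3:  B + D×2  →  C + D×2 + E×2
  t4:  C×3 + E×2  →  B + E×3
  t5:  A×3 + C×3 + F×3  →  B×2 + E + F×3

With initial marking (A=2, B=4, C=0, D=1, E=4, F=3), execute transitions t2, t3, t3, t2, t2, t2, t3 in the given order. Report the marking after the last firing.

step 1: fire t2:  (A=2, B=4, C=0, D=1, E=4, F=3) → (A=2, B=4, C=0, D=2, E=4, F=3)
step 2: fire t3:  (A=2, B=4, C=0, D=2, E=4, F=3) → (A=2, B=3, C=1, D=2, E=6, F=3)
step 3: fire t3:  (A=2, B=3, C=1, D=2, E=6, F=3) → (A=2, B=2, C=2, D=2, E=8, F=3)
step 4: fire t2:  (A=2, B=2, C=2, D=2, E=8, F=3) → (A=2, B=2, C=2, D=3, E=8, F=3)
step 5: fire t2:  (A=2, B=2, C=2, D=3, E=8, F=3) → (A=2, B=2, C=2, D=4, E=8, F=3)
step 6: fire t2:  (A=2, B=2, C=2, D=4, E=8, F=3) → (A=2, B=2, C=2, D=5, E=8, F=3)
step 7: fire t3:  (A=2, B=2, C=2, D=5, E=8, F=3) → (A=2, B=1, C=3, D=5, E=10, F=3)

(A=2, B=1, C=3, D=5, E=10, F=3)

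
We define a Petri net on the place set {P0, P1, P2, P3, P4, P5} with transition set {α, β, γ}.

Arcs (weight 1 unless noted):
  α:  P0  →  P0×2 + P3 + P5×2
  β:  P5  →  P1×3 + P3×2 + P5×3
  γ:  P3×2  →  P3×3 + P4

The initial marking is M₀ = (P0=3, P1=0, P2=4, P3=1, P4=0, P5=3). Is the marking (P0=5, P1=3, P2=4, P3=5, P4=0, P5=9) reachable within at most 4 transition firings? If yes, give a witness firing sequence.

step 1: fire α:  (P0=3, P1=0, P2=4, P3=1, P4=0, P5=3) → (P0=4, P1=0, P2=4, P3=2, P4=0, P5=5)
step 2: fire α:  (P0=4, P1=0, P2=4, P3=2, P4=0, P5=5) → (P0=5, P1=0, P2=4, P3=3, P4=0, P5=7)
step 3: fire β:  (P0=5, P1=0, P2=4, P3=3, P4=0, P5=7) → (P0=5, P1=3, P2=4, P3=5, P4=0, P5=9)

YES — reachable via ⟨α, α, β⟩ (3 firings)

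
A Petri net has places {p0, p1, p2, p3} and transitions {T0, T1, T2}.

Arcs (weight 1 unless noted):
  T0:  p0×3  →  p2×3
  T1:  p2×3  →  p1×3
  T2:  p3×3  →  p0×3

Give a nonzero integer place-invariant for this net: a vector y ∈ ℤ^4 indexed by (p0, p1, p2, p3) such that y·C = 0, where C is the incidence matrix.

Incidence matrix C (rows=places, cols=transitions):
       T0   T1   T2
   p0  -3    0    3
   p1   0    3    0
   p2   3   -3    0
   p3   0    0   -3

Candidate y = [1, 1, 1, 1]; check y·C column-wise:
  col T0: 1·-3 + 1·0 + 1·3 + 1·0 = 0
  col T1: 1·0 + 1·3 + 1·-3 + 1·0 = 0
  col T2: 1·3 + 1·0 + 1·0 + 1·-3 = 0

y = (p0:1, p1:1, p2:1, p3:1)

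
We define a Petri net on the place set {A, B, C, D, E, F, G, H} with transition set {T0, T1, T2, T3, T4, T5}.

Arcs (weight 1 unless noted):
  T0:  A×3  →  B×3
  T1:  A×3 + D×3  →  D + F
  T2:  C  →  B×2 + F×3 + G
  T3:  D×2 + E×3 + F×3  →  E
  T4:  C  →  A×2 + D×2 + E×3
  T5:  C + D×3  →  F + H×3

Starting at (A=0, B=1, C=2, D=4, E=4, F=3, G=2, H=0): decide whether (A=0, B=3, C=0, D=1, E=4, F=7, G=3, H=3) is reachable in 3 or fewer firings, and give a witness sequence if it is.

step 1: fire T2:  (A=0, B=1, C=2, D=4, E=4, F=3, G=2, H=0) → (A=0, B=3, C=1, D=4, E=4, F=6, G=3, H=0)
step 2: fire T5:  (A=0, B=3, C=1, D=4, E=4, F=6, G=3, H=0) → (A=0, B=3, C=0, D=1, E=4, F=7, G=3, H=3)

YES — reachable via ⟨T2, T5⟩ (2 firings)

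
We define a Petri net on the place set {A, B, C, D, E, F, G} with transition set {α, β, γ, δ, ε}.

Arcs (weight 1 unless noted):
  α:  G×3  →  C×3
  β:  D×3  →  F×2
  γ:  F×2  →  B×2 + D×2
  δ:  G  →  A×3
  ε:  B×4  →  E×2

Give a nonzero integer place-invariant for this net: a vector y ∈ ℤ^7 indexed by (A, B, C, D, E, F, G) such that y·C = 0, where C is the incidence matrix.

y = (A:0, B:1, C:0, D:2, E:2, F:3, G:0)

Incidence matrix C (rows=places, cols=transitions):
        α    β    γ    δ    ε
    A   0    0    0    3    0
    B   0    0    2    0   -4
    C   3    0    0    0    0
    D   0   -3    2    0    0
    E   0    0    0    0    2
    F   0    2   -2    0    0
    G  -3    0    0   -1    0

Candidate y = [0, 1, 0, 2, 2, 3, 0]; check y·C column-wise:
  col α: 1·0 + 0·3 + 2·0 + 2·0 + 3·0 + 0·-3 = 0
  col β: 1·0 + 2·-3 + 2·0 + 3·2 = 0
  col γ: 1·2 + 2·2 + 2·0 + 3·-2 = 0
  col δ: 0·3 + 1·0 + 2·0 + 2·0 + 3·0 + 0·-1 = 0
  col ε: 1·-4 + 2·0 + 2·2 + 3·0 = 0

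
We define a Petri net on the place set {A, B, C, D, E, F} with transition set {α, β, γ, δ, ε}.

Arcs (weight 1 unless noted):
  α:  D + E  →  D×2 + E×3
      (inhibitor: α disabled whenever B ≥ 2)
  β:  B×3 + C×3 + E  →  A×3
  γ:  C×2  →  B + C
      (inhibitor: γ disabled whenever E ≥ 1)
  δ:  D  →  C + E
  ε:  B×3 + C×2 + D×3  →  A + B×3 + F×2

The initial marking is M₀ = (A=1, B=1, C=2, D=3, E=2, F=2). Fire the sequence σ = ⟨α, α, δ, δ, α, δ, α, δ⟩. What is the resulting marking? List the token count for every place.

step 1: fire α:  (A=1, B=1, C=2, D=3, E=2, F=2) → (A=1, B=1, C=2, D=4, E=4, F=2)
step 2: fire α:  (A=1, B=1, C=2, D=4, E=4, F=2) → (A=1, B=1, C=2, D=5, E=6, F=2)
step 3: fire δ:  (A=1, B=1, C=2, D=5, E=6, F=2) → (A=1, B=1, C=3, D=4, E=7, F=2)
step 4: fire δ:  (A=1, B=1, C=3, D=4, E=7, F=2) → (A=1, B=1, C=4, D=3, E=8, F=2)
step 5: fire α:  (A=1, B=1, C=4, D=3, E=8, F=2) → (A=1, B=1, C=4, D=4, E=10, F=2)
step 6: fire δ:  (A=1, B=1, C=4, D=4, E=10, F=2) → (A=1, B=1, C=5, D=3, E=11, F=2)
step 7: fire α:  (A=1, B=1, C=5, D=3, E=11, F=2) → (A=1, B=1, C=5, D=4, E=13, F=2)
step 8: fire δ:  (A=1, B=1, C=5, D=4, E=13, F=2) → (A=1, B=1, C=6, D=3, E=14, F=2)

(A=1, B=1, C=6, D=3, E=14, F=2)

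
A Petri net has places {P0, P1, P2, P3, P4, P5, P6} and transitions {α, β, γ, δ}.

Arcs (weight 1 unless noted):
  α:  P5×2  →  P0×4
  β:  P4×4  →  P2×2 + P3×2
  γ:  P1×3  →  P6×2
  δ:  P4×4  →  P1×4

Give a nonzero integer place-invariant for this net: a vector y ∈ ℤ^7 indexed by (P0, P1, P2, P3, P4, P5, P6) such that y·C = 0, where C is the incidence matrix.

Incidence matrix C (rows=places, cols=transitions):
        α    β    γ    δ
   P0   4    0    0    0
   P1   0    0   -3    4
   P2   0    2    0    0
   P3   0    2    0    0
   P4   0   -4    0   -4
   P5  -2    0    0    0
   P6   0    0    2    0

Candidate y = [0, 0, 1, -1, 0, 0, 0]; check y·C column-wise:
  col α: 0·4 + 1·0 + -1·0 + 0·-2 = 0
  col β: 1·2 + -1·2 + 0·-4 = 0
  col γ: 0·-3 + 1·0 + -1·0 + 0·2 = 0
  col δ: 0·4 + 1·0 + -1·0 + 0·-4 = 0

y = (P0:0, P1:0, P2:1, P3:-1, P4:0, P5:0, P6:0)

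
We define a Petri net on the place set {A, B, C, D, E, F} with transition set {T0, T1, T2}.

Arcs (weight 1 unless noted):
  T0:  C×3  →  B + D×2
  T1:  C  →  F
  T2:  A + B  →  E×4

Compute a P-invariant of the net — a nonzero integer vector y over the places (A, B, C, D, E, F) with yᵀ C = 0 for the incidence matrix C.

Incidence matrix C (rows=places, cols=transitions):
       T0   T1   T2
    A   0    0   -1
    B   1    0   -1
    C  -3   -1    0
    D   2    0    0
    E   0    0    4
    F   0    1    0

Candidate y = [2, -2, 0, 1, 0, 0]; check y·C column-wise:
  col T0: 2·0 + -2·1 + 0·-3 + 1·2 = 0
  col T1: 2·0 + -2·0 + 0·-1 + 1·0 + 0·1 = 0
  col T2: 2·-1 + -2·-1 + 1·0 + 0·4 = 0

y = (A:2, B:-2, C:0, D:1, E:0, F:0)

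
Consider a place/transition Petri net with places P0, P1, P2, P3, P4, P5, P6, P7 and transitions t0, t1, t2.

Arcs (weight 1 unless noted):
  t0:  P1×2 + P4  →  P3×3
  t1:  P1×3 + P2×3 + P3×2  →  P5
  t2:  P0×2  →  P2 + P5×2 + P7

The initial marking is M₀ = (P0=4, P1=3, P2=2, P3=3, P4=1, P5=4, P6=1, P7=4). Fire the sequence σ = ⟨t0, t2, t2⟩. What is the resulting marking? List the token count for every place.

step 1: fire t0:  (P0=4, P1=3, P2=2, P3=3, P4=1, P5=4, P6=1, P7=4) → (P0=4, P1=1, P2=2, P3=6, P4=0, P5=4, P6=1, P7=4)
step 2: fire t2:  (P0=4, P1=1, P2=2, P3=6, P4=0, P5=4, P6=1, P7=4) → (P0=2, P1=1, P2=3, P3=6, P4=0, P5=6, P6=1, P7=5)
step 3: fire t2:  (P0=2, P1=1, P2=3, P3=6, P4=0, P5=6, P6=1, P7=5) → (P0=0, P1=1, P2=4, P3=6, P4=0, P5=8, P6=1, P7=6)

(P0=0, P1=1, P2=4, P3=6, P4=0, P5=8, P6=1, P7=6)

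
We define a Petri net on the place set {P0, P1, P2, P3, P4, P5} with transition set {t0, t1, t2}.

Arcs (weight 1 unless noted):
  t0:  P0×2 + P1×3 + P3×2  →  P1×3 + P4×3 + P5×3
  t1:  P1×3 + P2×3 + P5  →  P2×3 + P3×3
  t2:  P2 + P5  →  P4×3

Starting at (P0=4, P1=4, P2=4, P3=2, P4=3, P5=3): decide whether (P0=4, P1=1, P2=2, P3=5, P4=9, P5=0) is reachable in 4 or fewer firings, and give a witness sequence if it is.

YES — reachable via ⟨t1, t2, t2⟩ (3 firings)

step 1: fire t1:  (P0=4, P1=4, P2=4, P3=2, P4=3, P5=3) → (P0=4, P1=1, P2=4, P3=5, P4=3, P5=2)
step 2: fire t2:  (P0=4, P1=1, P2=4, P3=5, P4=3, P5=2) → (P0=4, P1=1, P2=3, P3=5, P4=6, P5=1)
step 3: fire t2:  (P0=4, P1=1, P2=3, P3=5, P4=6, P5=1) → (P0=4, P1=1, P2=2, P3=5, P4=9, P5=0)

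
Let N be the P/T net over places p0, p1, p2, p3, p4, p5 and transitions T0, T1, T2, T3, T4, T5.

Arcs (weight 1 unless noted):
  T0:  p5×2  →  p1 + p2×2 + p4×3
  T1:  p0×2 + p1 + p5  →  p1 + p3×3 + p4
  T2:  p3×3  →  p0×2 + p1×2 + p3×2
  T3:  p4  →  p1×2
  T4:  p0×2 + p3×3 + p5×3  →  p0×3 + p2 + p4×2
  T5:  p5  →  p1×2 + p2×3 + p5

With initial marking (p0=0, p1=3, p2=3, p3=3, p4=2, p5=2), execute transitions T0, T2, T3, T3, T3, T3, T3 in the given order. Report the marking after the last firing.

(p0=2, p1=16, p2=5, p3=2, p4=0, p5=0)

step 1: fire T0:  (p0=0, p1=3, p2=3, p3=3, p4=2, p5=2) → (p0=0, p1=4, p2=5, p3=3, p4=5, p5=0)
step 2: fire T2:  (p0=0, p1=4, p2=5, p3=3, p4=5, p5=0) → (p0=2, p1=6, p2=5, p3=2, p4=5, p5=0)
step 3: fire T3:  (p0=2, p1=6, p2=5, p3=2, p4=5, p5=0) → (p0=2, p1=8, p2=5, p3=2, p4=4, p5=0)
step 4: fire T3:  (p0=2, p1=8, p2=5, p3=2, p4=4, p5=0) → (p0=2, p1=10, p2=5, p3=2, p4=3, p5=0)
step 5: fire T3:  (p0=2, p1=10, p2=5, p3=2, p4=3, p5=0) → (p0=2, p1=12, p2=5, p3=2, p4=2, p5=0)
step 6: fire T3:  (p0=2, p1=12, p2=5, p3=2, p4=2, p5=0) → (p0=2, p1=14, p2=5, p3=2, p4=1, p5=0)
step 7: fire T3:  (p0=2, p1=14, p2=5, p3=2, p4=1, p5=0) → (p0=2, p1=16, p2=5, p3=2, p4=0, p5=0)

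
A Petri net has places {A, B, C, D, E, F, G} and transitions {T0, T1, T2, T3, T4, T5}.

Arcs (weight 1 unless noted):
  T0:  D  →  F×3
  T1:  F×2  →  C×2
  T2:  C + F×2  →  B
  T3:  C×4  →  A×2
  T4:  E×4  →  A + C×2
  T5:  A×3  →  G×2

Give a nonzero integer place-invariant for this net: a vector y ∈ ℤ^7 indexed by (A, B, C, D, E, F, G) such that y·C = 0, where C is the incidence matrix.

y = (A:2, B:3, C:1, D:3, E:1, F:1, G:3)

Incidence matrix C (rows=places, cols=transitions):
       T0   T1   T2   T3   T4   T5
    A   0    0    0    2    1   -3
    B   0    0    1    0    0    0
    C   0    2   -1   -4    2    0
    D  -1    0    0    0    0    0
    E   0    0    0    0   -4    0
    F   3   -2   -2    0    0    0
    G   0    0    0    0    0    2

Candidate y = [2, 3, 1, 3, 1, 1, 3]; check y·C column-wise:
  col T0: 2·0 + 3·0 + 1·0 + 3·-1 + 1·0 + 1·3 + 3·0 = 0
  col T1: 2·0 + 3·0 + 1·2 + 3·0 + 1·0 + 1·-2 + 3·0 = 0
  col T2: 2·0 + 3·1 + 1·-1 + 3·0 + 1·0 + 1·-2 + 3·0 = 0
  col T3: 2·2 + 3·0 + 1·-4 + 3·0 + 1·0 + 1·0 + 3·0 = 0
  col T4: 2·1 + 3·0 + 1·2 + 3·0 + 1·-4 + 1·0 + 3·0 = 0
  col T5: 2·-3 + 3·0 + 1·0 + 3·0 + 1·0 + 1·0 + 3·2 = 0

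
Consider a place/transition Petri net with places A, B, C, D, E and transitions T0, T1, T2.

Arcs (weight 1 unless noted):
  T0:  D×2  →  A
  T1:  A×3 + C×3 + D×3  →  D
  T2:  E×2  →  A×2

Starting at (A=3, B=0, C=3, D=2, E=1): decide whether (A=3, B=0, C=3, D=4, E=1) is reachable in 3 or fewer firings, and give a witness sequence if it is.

NO — not reachable within 3 firings

depth 0: 1 marking
depth 1: 2 markings reached so far
depth 2: 2 markings reached so far
(frontier empty at depth 2; search complete)
target is not among the 2 markings reachable within 3 steps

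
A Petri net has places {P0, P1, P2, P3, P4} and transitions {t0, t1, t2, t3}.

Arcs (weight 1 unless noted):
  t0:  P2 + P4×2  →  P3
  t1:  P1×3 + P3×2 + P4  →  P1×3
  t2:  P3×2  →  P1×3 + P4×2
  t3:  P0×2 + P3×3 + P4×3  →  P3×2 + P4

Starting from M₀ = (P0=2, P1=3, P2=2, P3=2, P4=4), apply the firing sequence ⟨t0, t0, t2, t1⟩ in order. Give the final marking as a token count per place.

(P0=2, P1=6, P2=0, P3=0, P4=1)

step 1: fire t0:  (P0=2, P1=3, P2=2, P3=2, P4=4) → (P0=2, P1=3, P2=1, P3=3, P4=2)
step 2: fire t0:  (P0=2, P1=3, P2=1, P3=3, P4=2) → (P0=2, P1=3, P2=0, P3=4, P4=0)
step 3: fire t2:  (P0=2, P1=3, P2=0, P3=4, P4=0) → (P0=2, P1=6, P2=0, P3=2, P4=2)
step 4: fire t1:  (P0=2, P1=6, P2=0, P3=2, P4=2) → (P0=2, P1=6, P2=0, P3=0, P4=1)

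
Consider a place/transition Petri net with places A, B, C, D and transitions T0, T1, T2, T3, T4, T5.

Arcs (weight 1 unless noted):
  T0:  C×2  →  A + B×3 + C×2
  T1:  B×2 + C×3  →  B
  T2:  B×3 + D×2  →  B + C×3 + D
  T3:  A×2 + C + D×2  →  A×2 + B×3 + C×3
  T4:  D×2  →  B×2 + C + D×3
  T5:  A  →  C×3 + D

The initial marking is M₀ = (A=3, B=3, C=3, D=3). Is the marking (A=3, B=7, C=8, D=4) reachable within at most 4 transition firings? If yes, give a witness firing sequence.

depth 0: 1 marking
depth 1: 7 markings reached so far
depth 2: 24 markings reached so far
depth 3: 66 markings reached so far
depth 4: 152 markings reached so far
target is not among the 152 markings reachable within 4 steps

NO — not reachable within 4 firings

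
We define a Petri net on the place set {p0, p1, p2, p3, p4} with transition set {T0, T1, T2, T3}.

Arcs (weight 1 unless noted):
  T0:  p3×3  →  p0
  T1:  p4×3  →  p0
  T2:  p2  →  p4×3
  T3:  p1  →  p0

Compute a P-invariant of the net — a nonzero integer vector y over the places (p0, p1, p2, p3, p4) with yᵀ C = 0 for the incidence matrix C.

Incidence matrix C (rows=places, cols=transitions):
       T0   T1   T2   T3
   p0   1    1    0    1
   p1   0    0    0   -1
   p2   0    0   -1    0
   p3  -3    0    0    0
   p4   0   -3    3    0

Candidate y = [3, 3, 3, 1, 1]; check y·C column-wise:
  col T0: 3·1 + 3·0 + 3·0 + 1·-3 + 1·0 = 0
  col T1: 3·1 + 3·0 + 3·0 + 1·0 + 1·-3 = 0
  col T2: 3·0 + 3·0 + 3·-1 + 1·0 + 1·3 = 0
  col T3: 3·1 + 3·-1 + 3·0 + 1·0 + 1·0 = 0

y = (p0:3, p1:3, p2:3, p3:1, p4:1)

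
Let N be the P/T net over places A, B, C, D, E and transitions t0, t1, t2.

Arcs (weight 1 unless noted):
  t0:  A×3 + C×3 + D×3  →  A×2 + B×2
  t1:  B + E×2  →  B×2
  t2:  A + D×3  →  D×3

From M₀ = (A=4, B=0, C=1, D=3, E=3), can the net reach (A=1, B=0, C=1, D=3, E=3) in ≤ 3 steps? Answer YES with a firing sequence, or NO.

step 1: fire t2:  (A=4, B=0, C=1, D=3, E=3) → (A=3, B=0, C=1, D=3, E=3)
step 2: fire t2:  (A=3, B=0, C=1, D=3, E=3) → (A=2, B=0, C=1, D=3, E=3)
step 3: fire t2:  (A=2, B=0, C=1, D=3, E=3) → (A=1, B=0, C=1, D=3, E=3)

YES — reachable via ⟨t2, t2, t2⟩ (3 firings)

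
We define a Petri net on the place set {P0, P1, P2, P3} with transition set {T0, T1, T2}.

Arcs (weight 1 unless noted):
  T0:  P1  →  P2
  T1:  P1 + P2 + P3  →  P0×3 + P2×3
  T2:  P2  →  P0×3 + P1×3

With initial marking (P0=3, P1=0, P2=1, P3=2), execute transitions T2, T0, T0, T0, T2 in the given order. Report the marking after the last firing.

step 1: fire T2:  (P0=3, P1=0, P2=1, P3=2) → (P0=6, P1=3, P2=0, P3=2)
step 2: fire T0:  (P0=6, P1=3, P2=0, P3=2) → (P0=6, P1=2, P2=1, P3=2)
step 3: fire T0:  (P0=6, P1=2, P2=1, P3=2) → (P0=6, P1=1, P2=2, P3=2)
step 4: fire T0:  (P0=6, P1=1, P2=2, P3=2) → (P0=6, P1=0, P2=3, P3=2)
step 5: fire T2:  (P0=6, P1=0, P2=3, P3=2) → (P0=9, P1=3, P2=2, P3=2)

(P0=9, P1=3, P2=2, P3=2)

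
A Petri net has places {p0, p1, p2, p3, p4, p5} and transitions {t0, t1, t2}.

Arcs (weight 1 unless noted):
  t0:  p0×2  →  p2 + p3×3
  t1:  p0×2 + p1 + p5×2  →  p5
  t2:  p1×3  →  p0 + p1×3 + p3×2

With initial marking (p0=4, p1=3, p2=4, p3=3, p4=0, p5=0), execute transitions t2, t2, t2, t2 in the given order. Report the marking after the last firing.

step 1: fire t2:  (p0=4, p1=3, p2=4, p3=3, p4=0, p5=0) → (p0=5, p1=3, p2=4, p3=5, p4=0, p5=0)
step 2: fire t2:  (p0=5, p1=3, p2=4, p3=5, p4=0, p5=0) → (p0=6, p1=3, p2=4, p3=7, p4=0, p5=0)
step 3: fire t2:  (p0=6, p1=3, p2=4, p3=7, p4=0, p5=0) → (p0=7, p1=3, p2=4, p3=9, p4=0, p5=0)
step 4: fire t2:  (p0=7, p1=3, p2=4, p3=9, p4=0, p5=0) → (p0=8, p1=3, p2=4, p3=11, p4=0, p5=0)

(p0=8, p1=3, p2=4, p3=11, p4=0, p5=0)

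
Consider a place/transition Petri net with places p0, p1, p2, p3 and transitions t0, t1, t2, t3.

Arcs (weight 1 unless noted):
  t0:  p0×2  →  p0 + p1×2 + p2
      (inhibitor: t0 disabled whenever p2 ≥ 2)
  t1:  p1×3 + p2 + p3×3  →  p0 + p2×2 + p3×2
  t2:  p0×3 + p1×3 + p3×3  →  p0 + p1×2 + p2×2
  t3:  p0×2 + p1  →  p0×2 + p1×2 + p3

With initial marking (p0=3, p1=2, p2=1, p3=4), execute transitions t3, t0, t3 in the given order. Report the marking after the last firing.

(p0=2, p1=6, p2=2, p3=6)

step 1: fire t3:  (p0=3, p1=2, p2=1, p3=4) → (p0=3, p1=3, p2=1, p3=5)
step 2: fire t0:  (p0=3, p1=3, p2=1, p3=5) → (p0=2, p1=5, p2=2, p3=5)
step 3: fire t3:  (p0=2, p1=5, p2=2, p3=5) → (p0=2, p1=6, p2=2, p3=6)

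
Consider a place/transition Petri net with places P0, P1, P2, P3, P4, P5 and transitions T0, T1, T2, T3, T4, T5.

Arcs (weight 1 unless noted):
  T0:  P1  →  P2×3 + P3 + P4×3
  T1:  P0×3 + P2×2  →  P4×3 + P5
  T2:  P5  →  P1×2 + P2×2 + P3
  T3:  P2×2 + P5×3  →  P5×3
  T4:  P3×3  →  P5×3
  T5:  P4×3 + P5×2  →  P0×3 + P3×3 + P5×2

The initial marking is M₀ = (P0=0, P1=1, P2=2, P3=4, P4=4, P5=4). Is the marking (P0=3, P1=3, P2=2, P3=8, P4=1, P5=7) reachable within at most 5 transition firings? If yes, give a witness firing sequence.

YES — reachable via ⟨T2, T4, T5, T1, T5⟩ (5 firings)

step 1: fire T2:  (P0=0, P1=1, P2=2, P3=4, P4=4, P5=4) → (P0=0, P1=3, P2=4, P3=5, P4=4, P5=3)
step 2: fire T4:  (P0=0, P1=3, P2=4, P3=5, P4=4, P5=3) → (P0=0, P1=3, P2=4, P3=2, P4=4, P5=6)
step 3: fire T5:  (P0=0, P1=3, P2=4, P3=2, P4=4, P5=6) → (P0=3, P1=3, P2=4, P3=5, P4=1, P5=6)
step 4: fire T1:  (P0=3, P1=3, P2=4, P3=5, P4=1, P5=6) → (P0=0, P1=3, P2=2, P3=5, P4=4, P5=7)
step 5: fire T5:  (P0=0, P1=3, P2=2, P3=5, P4=4, P5=7) → (P0=3, P1=3, P2=2, P3=8, P4=1, P5=7)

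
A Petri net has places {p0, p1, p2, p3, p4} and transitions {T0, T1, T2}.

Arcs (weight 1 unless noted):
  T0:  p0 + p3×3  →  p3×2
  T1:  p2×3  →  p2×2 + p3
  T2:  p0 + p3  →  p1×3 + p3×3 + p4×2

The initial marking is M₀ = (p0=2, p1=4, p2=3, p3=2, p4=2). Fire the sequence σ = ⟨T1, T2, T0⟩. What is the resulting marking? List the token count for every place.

(p0=0, p1=7, p2=2, p3=4, p4=4)

step 1: fire T1:  (p0=2, p1=4, p2=3, p3=2, p4=2) → (p0=2, p1=4, p2=2, p3=3, p4=2)
step 2: fire T2:  (p0=2, p1=4, p2=2, p3=3, p4=2) → (p0=1, p1=7, p2=2, p3=5, p4=4)
step 3: fire T0:  (p0=1, p1=7, p2=2, p3=5, p4=4) → (p0=0, p1=7, p2=2, p3=4, p4=4)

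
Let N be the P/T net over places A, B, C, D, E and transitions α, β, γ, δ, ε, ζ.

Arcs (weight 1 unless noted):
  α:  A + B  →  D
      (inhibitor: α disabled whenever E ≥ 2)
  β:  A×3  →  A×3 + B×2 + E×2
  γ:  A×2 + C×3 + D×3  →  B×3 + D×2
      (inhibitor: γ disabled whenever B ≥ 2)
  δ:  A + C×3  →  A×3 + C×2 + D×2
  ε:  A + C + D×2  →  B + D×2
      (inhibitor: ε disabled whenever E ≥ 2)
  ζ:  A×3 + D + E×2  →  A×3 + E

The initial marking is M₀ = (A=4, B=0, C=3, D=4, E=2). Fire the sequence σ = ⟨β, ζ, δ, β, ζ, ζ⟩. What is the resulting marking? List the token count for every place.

step 1: fire β:  (A=4, B=0, C=3, D=4, E=2) → (A=4, B=2, C=3, D=4, E=4)
step 2: fire ζ:  (A=4, B=2, C=3, D=4, E=4) → (A=4, B=2, C=3, D=3, E=3)
step 3: fire δ:  (A=4, B=2, C=3, D=3, E=3) → (A=6, B=2, C=2, D=5, E=3)
step 4: fire β:  (A=6, B=2, C=2, D=5, E=3) → (A=6, B=4, C=2, D=5, E=5)
step 5: fire ζ:  (A=6, B=4, C=2, D=5, E=5) → (A=6, B=4, C=2, D=4, E=4)
step 6: fire ζ:  (A=6, B=4, C=2, D=4, E=4) → (A=6, B=4, C=2, D=3, E=3)

(A=6, B=4, C=2, D=3, E=3)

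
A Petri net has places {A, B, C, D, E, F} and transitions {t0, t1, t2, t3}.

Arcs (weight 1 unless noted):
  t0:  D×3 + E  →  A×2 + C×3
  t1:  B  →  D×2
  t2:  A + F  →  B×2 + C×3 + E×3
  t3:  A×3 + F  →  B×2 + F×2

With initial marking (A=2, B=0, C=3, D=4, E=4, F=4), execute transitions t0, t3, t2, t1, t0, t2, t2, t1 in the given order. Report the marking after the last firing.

step 1: fire t0:  (A=2, B=0, C=3, D=4, E=4, F=4) → (A=4, B=0, C=6, D=1, E=3, F=4)
step 2: fire t3:  (A=4, B=0, C=6, D=1, E=3, F=4) → (A=1, B=2, C=6, D=1, E=3, F=5)
step 3: fire t2:  (A=1, B=2, C=6, D=1, E=3, F=5) → (A=0, B=4, C=9, D=1, E=6, F=4)
step 4: fire t1:  (A=0, B=4, C=9, D=1, E=6, F=4) → (A=0, B=3, C=9, D=3, E=6, F=4)
step 5: fire t0:  (A=0, B=3, C=9, D=3, E=6, F=4) → (A=2, B=3, C=12, D=0, E=5, F=4)
step 6: fire t2:  (A=2, B=3, C=12, D=0, E=5, F=4) → (A=1, B=5, C=15, D=0, E=8, F=3)
step 7: fire t2:  (A=1, B=5, C=15, D=0, E=8, F=3) → (A=0, B=7, C=18, D=0, E=11, F=2)
step 8: fire t1:  (A=0, B=7, C=18, D=0, E=11, F=2) → (A=0, B=6, C=18, D=2, E=11, F=2)

(A=0, B=6, C=18, D=2, E=11, F=2)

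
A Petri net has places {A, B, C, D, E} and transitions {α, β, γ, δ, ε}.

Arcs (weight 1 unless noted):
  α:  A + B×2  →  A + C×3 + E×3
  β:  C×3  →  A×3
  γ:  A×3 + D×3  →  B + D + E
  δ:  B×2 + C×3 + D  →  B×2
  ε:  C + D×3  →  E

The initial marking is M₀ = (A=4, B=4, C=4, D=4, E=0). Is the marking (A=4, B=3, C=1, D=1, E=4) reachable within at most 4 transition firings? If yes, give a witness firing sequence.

step 1: fire α:  (A=4, B=4, C=4, D=4, E=0) → (A=4, B=2, C=7, D=4, E=3)
step 2: fire β:  (A=4, B=2, C=7, D=4, E=3) → (A=7, B=2, C=4, D=4, E=3)
step 3: fire γ:  (A=7, B=2, C=4, D=4, E=3) → (A=4, B=3, C=4, D=2, E=4)
step 4: fire δ:  (A=4, B=3, C=4, D=2, E=4) → (A=4, B=3, C=1, D=1, E=4)

YES — reachable via ⟨α, β, γ, δ⟩ (4 firings)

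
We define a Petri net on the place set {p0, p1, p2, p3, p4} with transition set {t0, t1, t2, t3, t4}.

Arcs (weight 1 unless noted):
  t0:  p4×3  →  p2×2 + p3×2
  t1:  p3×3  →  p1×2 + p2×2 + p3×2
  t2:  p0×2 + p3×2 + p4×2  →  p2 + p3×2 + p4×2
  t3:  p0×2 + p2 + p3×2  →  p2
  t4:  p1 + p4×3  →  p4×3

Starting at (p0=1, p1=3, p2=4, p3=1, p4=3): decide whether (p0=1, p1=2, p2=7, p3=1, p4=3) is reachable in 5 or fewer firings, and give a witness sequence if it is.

depth 0: 1 marking
depth 1: 3 markings reached so far
depth 2: 6 markings reached so far
depth 3: 9 markings reached so far
depth 4: 11 markings reached so far
depth 5: 12 markings reached so far
target is not among the 12 markings reachable within 5 steps

NO — not reachable within 5 firings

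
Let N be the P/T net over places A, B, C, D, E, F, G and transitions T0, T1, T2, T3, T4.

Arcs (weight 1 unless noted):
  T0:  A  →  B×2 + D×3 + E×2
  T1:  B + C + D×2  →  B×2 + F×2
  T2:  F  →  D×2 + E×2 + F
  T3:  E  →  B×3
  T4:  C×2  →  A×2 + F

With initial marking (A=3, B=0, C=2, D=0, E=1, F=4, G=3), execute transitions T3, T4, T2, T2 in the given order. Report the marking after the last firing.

(A=5, B=3, C=0, D=4, E=4, F=5, G=3)

step 1: fire T3:  (A=3, B=0, C=2, D=0, E=1, F=4, G=3) → (A=3, B=3, C=2, D=0, E=0, F=4, G=3)
step 2: fire T4:  (A=3, B=3, C=2, D=0, E=0, F=4, G=3) → (A=5, B=3, C=0, D=0, E=0, F=5, G=3)
step 3: fire T2:  (A=5, B=3, C=0, D=0, E=0, F=5, G=3) → (A=5, B=3, C=0, D=2, E=2, F=5, G=3)
step 4: fire T2:  (A=5, B=3, C=0, D=2, E=2, F=5, G=3) → (A=5, B=3, C=0, D=4, E=4, F=5, G=3)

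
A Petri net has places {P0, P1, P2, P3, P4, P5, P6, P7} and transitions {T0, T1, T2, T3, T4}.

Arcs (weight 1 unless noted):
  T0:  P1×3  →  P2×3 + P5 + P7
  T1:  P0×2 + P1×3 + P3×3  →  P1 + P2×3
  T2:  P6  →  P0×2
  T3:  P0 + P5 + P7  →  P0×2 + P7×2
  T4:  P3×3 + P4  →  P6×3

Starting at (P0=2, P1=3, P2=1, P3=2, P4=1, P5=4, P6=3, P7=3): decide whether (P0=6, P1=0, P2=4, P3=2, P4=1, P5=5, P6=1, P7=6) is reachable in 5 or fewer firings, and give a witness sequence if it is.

depth 0: 1 marking
depth 1: 4 markings reached so far
depth 2: 9 markings reached so far
depth 3: 16 markings reached so far
depth 4: 24 markings reached so far
depth 5: 31 markings reached so far
target is not among the 31 markings reachable within 5 steps

NO — not reachable within 5 firings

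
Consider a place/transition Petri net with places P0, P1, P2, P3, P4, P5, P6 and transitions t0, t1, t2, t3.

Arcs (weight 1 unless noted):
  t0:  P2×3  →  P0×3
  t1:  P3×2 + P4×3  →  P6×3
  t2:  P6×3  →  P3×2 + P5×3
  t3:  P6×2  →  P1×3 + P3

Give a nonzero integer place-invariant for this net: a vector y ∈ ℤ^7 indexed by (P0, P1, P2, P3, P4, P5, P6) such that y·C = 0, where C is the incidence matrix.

y = (P0:1, P1:0, P2:1, P3:0, P4:0, P5:0, P6:0)

Incidence matrix C (rows=places, cols=transitions):
       t0   t1   t2   t3
   P0   3    0    0    0
   P1   0    0    0    3
   P2  -3    0    0    0
   P3   0   -2    2    1
   P4   0   -3    0    0
   P5   0    0    3    0
   P6   0    3   -3   -2

Candidate y = [1, 0, 1, 0, 0, 0, 0]; check y·C column-wise:
  col t0: 1·3 + 1·-3 = 0
  col t1: 1·0 + 1·0 + 0·-2 + 0·-3 + 0·3 = 0
  col t2: 1·0 + 1·0 + 0·2 + 0·3 + 0·-3 = 0
  col t3: 1·0 + 0·3 + 1·0 + 0·1 + 0·-2 = 0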